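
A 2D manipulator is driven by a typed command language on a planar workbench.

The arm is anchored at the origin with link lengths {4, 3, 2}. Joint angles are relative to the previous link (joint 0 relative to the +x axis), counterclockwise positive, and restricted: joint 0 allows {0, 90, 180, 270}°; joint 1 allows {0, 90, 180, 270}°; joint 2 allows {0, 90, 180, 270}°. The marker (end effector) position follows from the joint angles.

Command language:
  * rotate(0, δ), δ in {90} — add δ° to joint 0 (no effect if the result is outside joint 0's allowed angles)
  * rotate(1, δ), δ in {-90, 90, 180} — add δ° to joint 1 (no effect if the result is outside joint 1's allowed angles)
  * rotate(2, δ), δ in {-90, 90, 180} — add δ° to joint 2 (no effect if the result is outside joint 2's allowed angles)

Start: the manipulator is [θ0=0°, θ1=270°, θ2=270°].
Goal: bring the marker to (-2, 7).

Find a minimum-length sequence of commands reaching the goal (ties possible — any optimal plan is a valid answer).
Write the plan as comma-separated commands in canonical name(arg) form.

rotate(1, 90), rotate(0, 90), rotate(2, 180)

start: [θ0=0°, θ1=270°, θ2=270°]
[1] after rotate(1, 90): [θ0=0°, θ1=0°, θ2=270°]
[2] after rotate(0, 90): [θ0=90°, θ1=0°, θ2=270°]
[3] after rotate(2, 180): [θ0=90°, θ1=0°, θ2=90°]
shorter routes all fall short; 3 is best.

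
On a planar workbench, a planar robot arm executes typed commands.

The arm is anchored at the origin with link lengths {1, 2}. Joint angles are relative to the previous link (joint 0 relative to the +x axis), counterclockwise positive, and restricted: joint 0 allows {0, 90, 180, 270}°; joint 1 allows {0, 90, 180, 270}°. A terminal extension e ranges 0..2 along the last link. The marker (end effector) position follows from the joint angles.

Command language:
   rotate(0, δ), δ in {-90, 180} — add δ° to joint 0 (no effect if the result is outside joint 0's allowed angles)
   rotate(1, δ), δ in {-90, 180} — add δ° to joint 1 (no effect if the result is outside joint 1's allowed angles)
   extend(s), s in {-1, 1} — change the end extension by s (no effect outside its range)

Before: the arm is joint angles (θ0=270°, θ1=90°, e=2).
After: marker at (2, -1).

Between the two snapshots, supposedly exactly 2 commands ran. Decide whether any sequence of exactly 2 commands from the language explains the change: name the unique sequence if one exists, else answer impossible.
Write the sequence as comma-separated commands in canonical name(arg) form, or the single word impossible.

start: joint angles (θ0=270°, θ1=90°, e=2)
1. extend(-1) → joint angles (θ0=270°, θ1=90°, e=1)
2. extend(-1) → joint angles (θ0=270°, θ1=90°, e=0)
uniquely the one of 36 2-step routes that fits.

extend(-1), extend(-1)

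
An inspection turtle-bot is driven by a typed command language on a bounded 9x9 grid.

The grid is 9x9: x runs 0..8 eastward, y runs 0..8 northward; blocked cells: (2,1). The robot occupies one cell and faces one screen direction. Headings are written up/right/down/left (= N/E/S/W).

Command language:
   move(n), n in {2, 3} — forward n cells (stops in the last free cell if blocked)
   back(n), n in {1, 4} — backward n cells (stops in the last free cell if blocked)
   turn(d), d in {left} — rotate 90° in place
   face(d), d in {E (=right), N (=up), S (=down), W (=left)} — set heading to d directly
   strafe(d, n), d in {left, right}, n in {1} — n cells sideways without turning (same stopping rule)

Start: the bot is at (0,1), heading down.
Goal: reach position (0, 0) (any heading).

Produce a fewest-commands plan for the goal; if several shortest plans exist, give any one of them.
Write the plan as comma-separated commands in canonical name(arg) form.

move(3)

from: at (0,1), heading down
t=1 move(3) ⇒ at (0,0), heading down
shorter routes all fall short; 1 is best.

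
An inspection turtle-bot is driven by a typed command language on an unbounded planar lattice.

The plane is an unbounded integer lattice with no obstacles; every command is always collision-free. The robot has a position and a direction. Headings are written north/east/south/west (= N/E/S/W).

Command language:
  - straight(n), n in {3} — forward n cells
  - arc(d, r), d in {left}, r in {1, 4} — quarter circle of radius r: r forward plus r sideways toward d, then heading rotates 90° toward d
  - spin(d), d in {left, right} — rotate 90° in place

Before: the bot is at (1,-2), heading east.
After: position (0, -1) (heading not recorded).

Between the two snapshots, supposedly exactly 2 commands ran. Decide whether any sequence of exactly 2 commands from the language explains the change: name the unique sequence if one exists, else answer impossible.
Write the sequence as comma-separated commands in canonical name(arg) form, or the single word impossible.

key: running arc(left, 1) before spin(left) would end elsewhere — order is forced
begin: at (1,-2), heading east
t=1 spin(left) ⇒ at (1,-2), heading north
t=2 arc(left, 1) ⇒ at (0,-1), heading west
no rival 2-sequence matches.

spin(left), arc(left, 1)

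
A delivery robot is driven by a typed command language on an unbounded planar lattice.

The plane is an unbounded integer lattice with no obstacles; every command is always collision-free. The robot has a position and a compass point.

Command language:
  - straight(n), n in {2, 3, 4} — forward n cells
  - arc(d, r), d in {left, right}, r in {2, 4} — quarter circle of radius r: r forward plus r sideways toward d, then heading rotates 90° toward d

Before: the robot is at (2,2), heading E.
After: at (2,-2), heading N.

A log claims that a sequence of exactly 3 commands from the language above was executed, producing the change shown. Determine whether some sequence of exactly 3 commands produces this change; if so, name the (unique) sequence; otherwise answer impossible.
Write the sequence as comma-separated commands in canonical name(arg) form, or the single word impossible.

arc(right, 4), arc(right, 2), arc(right, 2)

key: running arc(right, 2) before arc(right, 4) would end elsewhere — order is forced
initial: at (2,2), heading E
1. arc(right, 4) → at (6,-2), heading S
2. arc(right, 2) → at (4,-4), heading W
3. arc(right, 2) → at (2,-2), heading N
no rival 3-sequence matches.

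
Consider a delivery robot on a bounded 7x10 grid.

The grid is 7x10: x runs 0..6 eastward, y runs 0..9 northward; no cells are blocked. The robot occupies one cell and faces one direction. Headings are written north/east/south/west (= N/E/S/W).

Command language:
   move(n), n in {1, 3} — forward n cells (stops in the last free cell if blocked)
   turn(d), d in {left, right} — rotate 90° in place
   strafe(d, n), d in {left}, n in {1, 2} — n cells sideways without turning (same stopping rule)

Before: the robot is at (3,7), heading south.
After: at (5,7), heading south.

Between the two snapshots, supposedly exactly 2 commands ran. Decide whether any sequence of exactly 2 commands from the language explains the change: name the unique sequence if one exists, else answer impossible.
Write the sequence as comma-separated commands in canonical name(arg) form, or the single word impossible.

key: still facing S at the end — nothing in the sequence rotates
begin: at (3,7), heading south
1. strafe(left, 1) → at (4,7), heading south
2. strafe(left, 1) → at (5,7), heading south
no other 2-command option fits: unique.

strafe(left, 1), strafe(left, 1)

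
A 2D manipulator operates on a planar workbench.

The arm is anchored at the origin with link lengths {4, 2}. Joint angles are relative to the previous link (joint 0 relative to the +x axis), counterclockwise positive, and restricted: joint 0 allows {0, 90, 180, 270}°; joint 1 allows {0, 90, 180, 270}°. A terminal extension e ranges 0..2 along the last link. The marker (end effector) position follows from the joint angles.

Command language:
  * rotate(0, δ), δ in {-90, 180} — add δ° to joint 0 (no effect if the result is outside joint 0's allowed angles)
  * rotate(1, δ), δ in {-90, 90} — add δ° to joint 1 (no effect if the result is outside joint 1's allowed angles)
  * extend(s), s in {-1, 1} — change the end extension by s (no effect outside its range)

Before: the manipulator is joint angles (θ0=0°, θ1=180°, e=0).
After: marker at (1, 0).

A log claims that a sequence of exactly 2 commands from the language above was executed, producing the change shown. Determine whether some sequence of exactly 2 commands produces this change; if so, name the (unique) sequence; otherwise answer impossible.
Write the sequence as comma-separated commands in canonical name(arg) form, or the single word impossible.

extend(-1), extend(1)

key: running extend(1) before extend(-1) would end elsewhere — order is forced
t0: joint angles (θ0=0°, θ1=180°, e=0)
1. extend(-1) → joint angles (θ0=0°, θ1=180°, e=0)
2. extend(1) → joint angles (θ0=0°, θ1=180°, e=1)
no rival 2-sequence matches.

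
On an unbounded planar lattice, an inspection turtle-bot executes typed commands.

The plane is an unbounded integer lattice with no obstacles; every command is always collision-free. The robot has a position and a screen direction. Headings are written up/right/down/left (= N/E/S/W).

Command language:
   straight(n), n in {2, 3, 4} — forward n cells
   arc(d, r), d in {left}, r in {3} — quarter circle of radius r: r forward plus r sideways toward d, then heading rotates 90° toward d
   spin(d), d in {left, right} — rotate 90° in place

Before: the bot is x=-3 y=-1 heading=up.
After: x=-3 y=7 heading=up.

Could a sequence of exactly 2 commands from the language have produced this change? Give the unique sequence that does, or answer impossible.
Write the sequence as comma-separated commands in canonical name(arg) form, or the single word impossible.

key: still facing N at the end — nothing in the sequence rotates
start: x=-3 y=-1 heading=up
step 1 (straight(4)): x=-3 y=3 heading=up
step 2 (straight(4)): x=-3 y=7 heading=up
no other 2-command option fits: unique.

straight(4), straight(4)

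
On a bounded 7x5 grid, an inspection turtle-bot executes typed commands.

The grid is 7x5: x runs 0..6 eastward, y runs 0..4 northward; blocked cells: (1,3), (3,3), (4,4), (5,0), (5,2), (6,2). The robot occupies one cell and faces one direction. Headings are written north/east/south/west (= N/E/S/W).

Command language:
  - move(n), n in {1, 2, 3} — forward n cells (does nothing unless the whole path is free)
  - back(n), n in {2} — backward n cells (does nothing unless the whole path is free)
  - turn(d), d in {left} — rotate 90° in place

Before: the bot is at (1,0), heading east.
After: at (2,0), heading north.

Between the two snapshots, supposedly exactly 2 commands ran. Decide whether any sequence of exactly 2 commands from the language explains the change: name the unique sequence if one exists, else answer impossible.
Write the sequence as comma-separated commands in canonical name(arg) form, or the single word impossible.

key: cell and facing (now N) both changed — the 2 commands mix motion and turning
t0: at (1,0), heading east
1. move(1) → at (2,0), heading east
2. turn(left) → at (2,0), heading north
all 25 alternatives checked — unique.

move(1), turn(left)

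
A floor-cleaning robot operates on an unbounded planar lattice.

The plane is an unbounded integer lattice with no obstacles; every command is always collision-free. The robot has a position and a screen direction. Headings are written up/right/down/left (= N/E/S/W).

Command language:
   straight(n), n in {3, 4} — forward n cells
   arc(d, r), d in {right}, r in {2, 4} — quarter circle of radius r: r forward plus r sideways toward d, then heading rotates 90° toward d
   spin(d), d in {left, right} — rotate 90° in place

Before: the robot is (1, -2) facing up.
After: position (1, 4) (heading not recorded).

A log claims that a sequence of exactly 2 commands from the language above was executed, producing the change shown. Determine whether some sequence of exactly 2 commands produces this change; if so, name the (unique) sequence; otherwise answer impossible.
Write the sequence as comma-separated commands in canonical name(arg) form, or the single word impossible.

straight(3), straight(3)

t0: (1, -2) facing up
1. straight(3) → (1, 1) facing up
2. straight(3) → (1, 4) facing up
no rival 2-sequence matches.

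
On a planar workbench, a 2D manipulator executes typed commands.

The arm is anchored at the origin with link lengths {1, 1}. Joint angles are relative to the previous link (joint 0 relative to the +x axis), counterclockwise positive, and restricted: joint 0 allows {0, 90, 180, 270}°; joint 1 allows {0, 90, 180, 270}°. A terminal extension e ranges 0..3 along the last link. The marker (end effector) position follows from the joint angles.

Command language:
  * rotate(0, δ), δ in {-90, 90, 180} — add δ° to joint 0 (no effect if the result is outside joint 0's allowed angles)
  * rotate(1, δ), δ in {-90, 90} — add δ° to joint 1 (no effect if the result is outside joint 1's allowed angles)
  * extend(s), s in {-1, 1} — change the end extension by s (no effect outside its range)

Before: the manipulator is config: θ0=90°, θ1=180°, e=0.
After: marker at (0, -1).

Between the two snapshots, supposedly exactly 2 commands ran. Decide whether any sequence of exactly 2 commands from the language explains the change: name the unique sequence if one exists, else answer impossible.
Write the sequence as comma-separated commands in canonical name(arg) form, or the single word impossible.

extend(-1), extend(1)

key: order matters: swapping extend(-1) and extend(1) lands elsewhere
start: config: θ0=90°, θ1=180°, e=0
[1] after extend(-1): config: θ0=90°, θ1=180°, e=0
[2] after extend(1): config: θ0=90°, θ1=180°, e=1
no rival 2-sequence matches.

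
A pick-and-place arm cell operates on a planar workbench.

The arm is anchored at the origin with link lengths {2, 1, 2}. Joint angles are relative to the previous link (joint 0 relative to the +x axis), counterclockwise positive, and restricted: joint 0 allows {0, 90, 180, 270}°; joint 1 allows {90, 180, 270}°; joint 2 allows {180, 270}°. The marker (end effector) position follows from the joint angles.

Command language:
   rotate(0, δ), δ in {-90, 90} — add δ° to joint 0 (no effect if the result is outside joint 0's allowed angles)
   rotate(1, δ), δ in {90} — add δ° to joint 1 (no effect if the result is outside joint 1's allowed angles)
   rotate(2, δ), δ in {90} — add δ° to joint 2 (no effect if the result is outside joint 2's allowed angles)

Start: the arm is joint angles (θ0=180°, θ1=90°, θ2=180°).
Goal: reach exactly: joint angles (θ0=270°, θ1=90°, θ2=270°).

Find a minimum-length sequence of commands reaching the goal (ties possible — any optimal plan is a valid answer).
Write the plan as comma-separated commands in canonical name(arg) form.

rotate(0, 90), rotate(2, 90)

t0: joint angles (θ0=180°, θ1=90°, θ2=180°)
t=1 rotate(0, 90) ⇒ joint angles (θ0=270°, θ1=90°, θ2=180°)
t=2 rotate(2, 90) ⇒ joint angles (θ0=270°, θ1=90°, θ2=270°)
shorter routes all fall short; 2 is best.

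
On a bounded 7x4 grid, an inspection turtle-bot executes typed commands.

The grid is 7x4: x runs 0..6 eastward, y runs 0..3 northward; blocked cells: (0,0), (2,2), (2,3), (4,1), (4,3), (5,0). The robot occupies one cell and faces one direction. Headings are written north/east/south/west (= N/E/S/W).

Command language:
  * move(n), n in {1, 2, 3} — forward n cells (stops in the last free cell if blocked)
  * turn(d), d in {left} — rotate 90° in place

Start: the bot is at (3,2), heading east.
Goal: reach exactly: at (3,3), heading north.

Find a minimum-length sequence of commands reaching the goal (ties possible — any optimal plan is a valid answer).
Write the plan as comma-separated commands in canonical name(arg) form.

turn(left), move(1)

t0: at (3,2), heading east
t=1 turn(left) ⇒ at (3,2), heading north
t=2 move(1) ⇒ at (3,3), heading north
minimal: 2 command(s), checked below 2.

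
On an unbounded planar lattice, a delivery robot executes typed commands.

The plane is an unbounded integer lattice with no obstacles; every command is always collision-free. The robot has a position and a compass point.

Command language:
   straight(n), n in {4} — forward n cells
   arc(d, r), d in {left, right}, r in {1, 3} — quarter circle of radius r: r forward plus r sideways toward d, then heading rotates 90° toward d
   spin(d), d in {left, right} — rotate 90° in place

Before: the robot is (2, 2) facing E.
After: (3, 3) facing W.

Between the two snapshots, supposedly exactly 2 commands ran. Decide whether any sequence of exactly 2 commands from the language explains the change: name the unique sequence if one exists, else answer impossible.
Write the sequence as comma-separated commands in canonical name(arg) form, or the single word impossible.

arc(left, 1), spin(left)

key: cell and facing (now W) both changed — the 2 commands mix motion and turning
initial: (2, 2) facing E
t=1 arc(left, 1) ⇒ (3, 3) facing N
t=2 spin(left) ⇒ (3, 3) facing W
all 49 alternatives checked — unique.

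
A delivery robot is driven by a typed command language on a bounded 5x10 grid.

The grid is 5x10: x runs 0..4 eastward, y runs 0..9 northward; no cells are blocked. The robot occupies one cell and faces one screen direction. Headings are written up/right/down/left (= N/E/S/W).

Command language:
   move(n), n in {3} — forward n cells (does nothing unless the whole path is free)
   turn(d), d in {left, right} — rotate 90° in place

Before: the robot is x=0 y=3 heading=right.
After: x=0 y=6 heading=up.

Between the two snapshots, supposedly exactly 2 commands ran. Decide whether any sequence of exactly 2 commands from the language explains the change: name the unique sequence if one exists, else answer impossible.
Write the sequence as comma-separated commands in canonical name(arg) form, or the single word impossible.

key: cell and facing (now N) both changed — the 2 commands mix motion and turning
start: x=0 y=3 heading=right
step 1 (turn(left)): x=0 y=3 heading=up
step 2 (move(3)): x=0 y=6 heading=up
uniquely the one of 9 2-step routes that fits.

turn(left), move(3)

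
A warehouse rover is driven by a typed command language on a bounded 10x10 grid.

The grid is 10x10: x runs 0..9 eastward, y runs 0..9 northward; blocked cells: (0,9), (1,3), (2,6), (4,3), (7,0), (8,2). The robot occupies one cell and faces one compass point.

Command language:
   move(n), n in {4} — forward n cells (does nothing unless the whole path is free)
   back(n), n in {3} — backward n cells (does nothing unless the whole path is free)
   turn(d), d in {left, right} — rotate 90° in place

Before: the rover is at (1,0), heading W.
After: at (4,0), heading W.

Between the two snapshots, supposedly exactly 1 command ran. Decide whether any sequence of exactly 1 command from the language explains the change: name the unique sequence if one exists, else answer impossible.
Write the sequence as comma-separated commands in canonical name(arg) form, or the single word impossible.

key: heading stays W — the single command does not turn
begin: at (1,0), heading W
step 1 (back(3)): at (4,0), heading W
no other 1-command option fits: unique.

back(3)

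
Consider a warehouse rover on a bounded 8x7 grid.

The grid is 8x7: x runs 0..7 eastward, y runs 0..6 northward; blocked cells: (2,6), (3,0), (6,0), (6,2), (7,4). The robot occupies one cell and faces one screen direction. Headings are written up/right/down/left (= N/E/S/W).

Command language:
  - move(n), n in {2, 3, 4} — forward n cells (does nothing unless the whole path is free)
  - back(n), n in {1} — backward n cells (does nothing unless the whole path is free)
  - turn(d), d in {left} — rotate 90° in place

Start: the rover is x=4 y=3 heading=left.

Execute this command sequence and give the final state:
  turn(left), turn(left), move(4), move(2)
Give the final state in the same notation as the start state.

t0: x=4 y=3 heading=left
1. turn(left) → x=4 y=3 heading=down
2. turn(left) → x=4 y=3 heading=right
3. move(4) → x=4 y=3 heading=right
4. move(2) → x=6 y=3 heading=right

x=6 y=3 heading=right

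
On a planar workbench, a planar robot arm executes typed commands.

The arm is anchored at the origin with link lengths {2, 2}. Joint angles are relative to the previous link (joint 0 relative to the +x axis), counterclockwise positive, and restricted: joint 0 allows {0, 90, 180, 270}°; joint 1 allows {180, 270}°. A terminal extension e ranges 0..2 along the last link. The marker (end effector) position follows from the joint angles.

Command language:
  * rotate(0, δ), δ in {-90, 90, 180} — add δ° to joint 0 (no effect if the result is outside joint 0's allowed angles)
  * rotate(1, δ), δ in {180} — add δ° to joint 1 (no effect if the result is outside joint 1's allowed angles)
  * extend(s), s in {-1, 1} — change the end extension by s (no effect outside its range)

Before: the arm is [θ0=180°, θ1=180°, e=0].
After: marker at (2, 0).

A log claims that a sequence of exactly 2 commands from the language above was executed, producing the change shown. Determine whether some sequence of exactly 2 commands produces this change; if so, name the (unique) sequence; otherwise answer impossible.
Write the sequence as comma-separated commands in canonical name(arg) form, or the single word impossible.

extend(1), extend(1)

t0: [θ0=180°, θ1=180°, e=0]
1. extend(1) → [θ0=180°, θ1=180°, e=1]
2. extend(1) → [θ0=180°, θ1=180°, e=2]
all 36 alternatives checked — unique.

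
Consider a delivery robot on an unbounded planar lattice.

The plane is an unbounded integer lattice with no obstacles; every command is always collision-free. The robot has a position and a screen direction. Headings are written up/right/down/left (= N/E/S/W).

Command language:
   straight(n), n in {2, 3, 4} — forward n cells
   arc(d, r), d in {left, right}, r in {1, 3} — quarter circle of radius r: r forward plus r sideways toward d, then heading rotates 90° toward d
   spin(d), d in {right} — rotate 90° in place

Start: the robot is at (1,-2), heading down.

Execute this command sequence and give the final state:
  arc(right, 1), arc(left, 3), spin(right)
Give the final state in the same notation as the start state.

begin: at (1,-2), heading down
1. arc(right, 1) → at (0,-3), heading left
2. arc(left, 3) → at (-3,-6), heading down
3. spin(right) → at (-3,-6), heading left

at (-3,-6), heading left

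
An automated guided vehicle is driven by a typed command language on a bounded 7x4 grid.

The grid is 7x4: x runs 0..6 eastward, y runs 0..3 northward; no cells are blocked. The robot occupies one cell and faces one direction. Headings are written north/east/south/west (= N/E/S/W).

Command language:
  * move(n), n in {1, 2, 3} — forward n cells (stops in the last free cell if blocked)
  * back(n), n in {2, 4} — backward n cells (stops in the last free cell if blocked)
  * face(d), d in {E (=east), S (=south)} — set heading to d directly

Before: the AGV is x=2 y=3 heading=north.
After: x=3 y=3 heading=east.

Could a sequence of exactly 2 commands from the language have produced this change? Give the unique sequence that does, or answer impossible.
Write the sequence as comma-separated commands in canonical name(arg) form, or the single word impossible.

key: cell and facing (now E) both changed — the 2 commands mix motion and turning
t0: x=2 y=3 heading=north
1. face(E) → x=2 y=3 heading=east
2. move(1) → x=3 y=3 heading=east
no rival 2-sequence matches.

face(E), move(1)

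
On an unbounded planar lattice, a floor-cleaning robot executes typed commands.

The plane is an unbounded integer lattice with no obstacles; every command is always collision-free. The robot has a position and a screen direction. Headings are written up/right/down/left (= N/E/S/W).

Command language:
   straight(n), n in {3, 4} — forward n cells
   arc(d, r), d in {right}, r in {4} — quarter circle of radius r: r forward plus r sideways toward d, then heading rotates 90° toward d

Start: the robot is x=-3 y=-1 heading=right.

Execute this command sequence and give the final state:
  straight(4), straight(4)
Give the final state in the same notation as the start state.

x=5 y=-1 heading=right

t0: x=-3 y=-1 heading=right
[1] after straight(4): x=1 y=-1 heading=right
[2] after straight(4): x=5 y=-1 heading=right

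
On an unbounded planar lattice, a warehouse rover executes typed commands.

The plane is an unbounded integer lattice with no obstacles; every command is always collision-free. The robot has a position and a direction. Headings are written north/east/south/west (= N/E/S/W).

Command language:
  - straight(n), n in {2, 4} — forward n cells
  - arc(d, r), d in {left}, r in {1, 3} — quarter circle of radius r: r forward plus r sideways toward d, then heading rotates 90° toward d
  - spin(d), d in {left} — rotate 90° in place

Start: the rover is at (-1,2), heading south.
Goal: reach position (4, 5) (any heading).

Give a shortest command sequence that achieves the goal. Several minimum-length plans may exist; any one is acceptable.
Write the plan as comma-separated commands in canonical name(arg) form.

spin(left), straight(2), arc(left, 3)

initial: at (-1,2), heading south
[1] after spin(left): at (-1,2), heading east
[2] after straight(2): at (1,2), heading east
[3] after arc(left, 3): at (4,5), heading north
nothing shorter than 3 reaches the goal.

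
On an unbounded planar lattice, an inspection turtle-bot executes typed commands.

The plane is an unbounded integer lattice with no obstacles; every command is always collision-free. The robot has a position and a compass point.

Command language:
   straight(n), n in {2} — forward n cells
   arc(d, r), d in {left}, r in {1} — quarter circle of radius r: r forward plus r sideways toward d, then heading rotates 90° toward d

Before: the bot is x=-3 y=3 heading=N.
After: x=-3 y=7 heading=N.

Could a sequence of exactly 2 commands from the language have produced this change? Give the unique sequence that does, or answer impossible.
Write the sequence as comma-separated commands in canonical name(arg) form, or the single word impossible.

straight(2), straight(2)

key: heading stays N — no command in the sequence turns
from: x=-3 y=3 heading=N
t=1 straight(2) ⇒ x=-3 y=5 heading=N
t=2 straight(2) ⇒ x=-3 y=7 heading=N
no rival 2-sequence matches.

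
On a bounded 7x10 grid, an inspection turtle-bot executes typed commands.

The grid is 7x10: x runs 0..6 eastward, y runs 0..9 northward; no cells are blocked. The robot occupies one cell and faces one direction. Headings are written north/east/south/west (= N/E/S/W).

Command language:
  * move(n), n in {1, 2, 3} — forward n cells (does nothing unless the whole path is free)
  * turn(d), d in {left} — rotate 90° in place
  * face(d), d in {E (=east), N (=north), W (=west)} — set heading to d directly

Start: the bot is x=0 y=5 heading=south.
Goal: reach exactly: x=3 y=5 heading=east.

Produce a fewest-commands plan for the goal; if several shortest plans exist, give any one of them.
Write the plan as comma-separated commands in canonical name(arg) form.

turn(left), move(3)

t0: x=0 y=5 heading=south
step 1 (turn(left)): x=0 y=5 heading=east
step 2 (move(3)): x=3 y=5 heading=east
shorter routes all fall short; 2 is best.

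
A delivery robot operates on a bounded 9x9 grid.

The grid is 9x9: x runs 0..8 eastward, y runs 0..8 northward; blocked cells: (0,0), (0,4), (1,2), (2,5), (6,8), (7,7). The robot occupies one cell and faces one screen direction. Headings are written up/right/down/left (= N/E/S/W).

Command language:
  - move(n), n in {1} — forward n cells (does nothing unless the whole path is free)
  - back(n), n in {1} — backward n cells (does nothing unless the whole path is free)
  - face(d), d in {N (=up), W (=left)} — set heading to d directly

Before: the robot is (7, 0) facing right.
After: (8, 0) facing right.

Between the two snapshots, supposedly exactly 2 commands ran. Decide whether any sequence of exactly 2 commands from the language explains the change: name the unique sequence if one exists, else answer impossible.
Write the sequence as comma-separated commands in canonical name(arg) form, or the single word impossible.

move(1), move(1)

key: heading stays E — no command in the sequence turns
initial: (7, 0) facing right
1. move(1) → (8, 0) facing right
2. move(1) → (8, 0) facing right
uniquely the one of 16 2-step routes that fits.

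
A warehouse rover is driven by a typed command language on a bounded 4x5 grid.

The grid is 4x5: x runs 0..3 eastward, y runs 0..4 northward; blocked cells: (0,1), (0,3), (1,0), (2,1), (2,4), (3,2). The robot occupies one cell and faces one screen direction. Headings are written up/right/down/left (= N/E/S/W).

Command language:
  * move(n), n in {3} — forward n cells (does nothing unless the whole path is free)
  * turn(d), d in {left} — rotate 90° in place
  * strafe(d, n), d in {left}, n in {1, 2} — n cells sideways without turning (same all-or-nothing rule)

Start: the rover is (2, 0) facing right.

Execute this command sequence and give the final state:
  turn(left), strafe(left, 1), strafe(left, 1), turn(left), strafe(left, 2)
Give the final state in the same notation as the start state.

(2, 0) facing left

begin: (2, 0) facing right
[1] after turn(left): (2, 0) facing up
[2] after strafe(left, 1): (2, 0) facing up
[3] after strafe(left, 1): (2, 0) facing up
[4] after turn(left): (2, 0) facing left
[5] after strafe(left, 2): (2, 0) facing left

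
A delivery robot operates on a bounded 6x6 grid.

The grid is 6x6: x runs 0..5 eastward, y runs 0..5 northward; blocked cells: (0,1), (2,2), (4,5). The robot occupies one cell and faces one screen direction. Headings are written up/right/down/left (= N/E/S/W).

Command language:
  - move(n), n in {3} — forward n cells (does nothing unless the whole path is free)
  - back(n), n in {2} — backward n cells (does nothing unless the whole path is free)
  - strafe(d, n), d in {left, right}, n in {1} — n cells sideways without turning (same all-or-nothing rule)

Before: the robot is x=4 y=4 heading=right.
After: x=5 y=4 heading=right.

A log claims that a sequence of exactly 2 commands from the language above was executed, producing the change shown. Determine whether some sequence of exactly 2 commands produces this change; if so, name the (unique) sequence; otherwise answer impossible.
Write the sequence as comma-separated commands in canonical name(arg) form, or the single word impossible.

key: heading stays E — no command in the sequence turns
initial: x=4 y=4 heading=right
step 1 (back(2)): x=2 y=4 heading=right
step 2 (move(3)): x=5 y=4 heading=right
all 16 alternatives checked — unique.

back(2), move(3)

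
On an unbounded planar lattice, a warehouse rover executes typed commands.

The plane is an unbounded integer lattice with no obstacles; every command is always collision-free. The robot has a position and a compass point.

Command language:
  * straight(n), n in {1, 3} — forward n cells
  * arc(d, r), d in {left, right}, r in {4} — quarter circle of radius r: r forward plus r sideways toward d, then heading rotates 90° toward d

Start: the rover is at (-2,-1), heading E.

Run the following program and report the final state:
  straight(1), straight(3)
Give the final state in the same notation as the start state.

t0: at (-2,-1), heading E
[1] after straight(1): at (-1,-1), heading E
[2] after straight(3): at (2,-1), heading E

at (2,-1), heading E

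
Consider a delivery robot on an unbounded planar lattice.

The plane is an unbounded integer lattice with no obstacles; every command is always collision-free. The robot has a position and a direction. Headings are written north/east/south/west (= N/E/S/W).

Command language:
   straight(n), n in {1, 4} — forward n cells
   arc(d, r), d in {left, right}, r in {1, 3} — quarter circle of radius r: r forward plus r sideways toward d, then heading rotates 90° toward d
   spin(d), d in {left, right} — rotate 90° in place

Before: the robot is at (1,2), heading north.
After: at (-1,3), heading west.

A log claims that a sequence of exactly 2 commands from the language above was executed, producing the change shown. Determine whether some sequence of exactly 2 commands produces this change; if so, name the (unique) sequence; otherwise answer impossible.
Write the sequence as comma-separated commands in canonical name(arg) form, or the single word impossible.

key: running straight(1) before arc(left, 1) would end elsewhere — order is forced
t0: at (1,2), heading north
[1] after arc(left, 1): at (0,3), heading west
[2] after straight(1): at (-1,3), heading west
no rival 2-sequence matches.

arc(left, 1), straight(1)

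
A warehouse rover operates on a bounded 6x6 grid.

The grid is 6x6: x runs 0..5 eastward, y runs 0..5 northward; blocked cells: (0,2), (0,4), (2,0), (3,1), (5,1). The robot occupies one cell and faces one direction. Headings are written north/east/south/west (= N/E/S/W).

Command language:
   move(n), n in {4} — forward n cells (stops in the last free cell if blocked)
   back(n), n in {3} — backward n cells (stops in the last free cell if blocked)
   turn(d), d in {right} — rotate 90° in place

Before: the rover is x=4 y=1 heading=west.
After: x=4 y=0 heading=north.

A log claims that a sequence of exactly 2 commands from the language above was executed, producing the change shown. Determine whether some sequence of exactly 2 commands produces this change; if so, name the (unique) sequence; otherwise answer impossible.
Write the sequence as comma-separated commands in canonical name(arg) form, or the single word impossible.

turn(right), back(3)

key: order matters: swapping turn(right) and back(3) lands elsewhere
initial: x=4 y=1 heading=west
step 1 (turn(right)): x=4 y=1 heading=north
step 2 (back(3)): x=4 y=0 heading=north
no other 2-command option fits: unique.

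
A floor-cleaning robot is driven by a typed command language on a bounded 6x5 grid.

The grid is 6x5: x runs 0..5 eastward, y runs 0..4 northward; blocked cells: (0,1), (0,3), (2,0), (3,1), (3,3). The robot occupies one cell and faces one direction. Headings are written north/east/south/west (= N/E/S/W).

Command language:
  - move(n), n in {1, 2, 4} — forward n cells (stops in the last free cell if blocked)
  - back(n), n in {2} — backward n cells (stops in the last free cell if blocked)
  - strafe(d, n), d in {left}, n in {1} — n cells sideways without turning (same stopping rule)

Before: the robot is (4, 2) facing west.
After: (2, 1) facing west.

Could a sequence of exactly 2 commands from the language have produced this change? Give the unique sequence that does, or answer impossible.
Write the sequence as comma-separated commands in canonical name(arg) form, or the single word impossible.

key: still facing W at the end — nothing in the sequence rotates
start: (4, 2) facing west
1. move(2) → (2, 2) facing west
2. strafe(left, 1) → (2, 1) facing west
uniquely the one of 25 2-step routes that fits.

move(2), strafe(left, 1)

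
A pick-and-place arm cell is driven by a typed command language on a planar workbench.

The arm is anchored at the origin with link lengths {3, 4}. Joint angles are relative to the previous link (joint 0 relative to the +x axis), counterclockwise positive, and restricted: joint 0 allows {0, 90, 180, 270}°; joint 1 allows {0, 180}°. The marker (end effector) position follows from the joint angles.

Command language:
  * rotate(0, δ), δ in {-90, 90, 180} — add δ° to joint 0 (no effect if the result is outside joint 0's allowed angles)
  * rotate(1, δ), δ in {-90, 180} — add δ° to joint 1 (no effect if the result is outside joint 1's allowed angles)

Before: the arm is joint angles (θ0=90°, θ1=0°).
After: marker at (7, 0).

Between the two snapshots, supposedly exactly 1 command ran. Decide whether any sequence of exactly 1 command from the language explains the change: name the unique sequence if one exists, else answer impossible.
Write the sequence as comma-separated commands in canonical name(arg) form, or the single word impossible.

t0: joint angles (θ0=90°, θ1=0°)
1. rotate(0, -90) → joint angles (θ0=0°, θ1=0°)
no rival 1-sequence matches.

rotate(0, -90)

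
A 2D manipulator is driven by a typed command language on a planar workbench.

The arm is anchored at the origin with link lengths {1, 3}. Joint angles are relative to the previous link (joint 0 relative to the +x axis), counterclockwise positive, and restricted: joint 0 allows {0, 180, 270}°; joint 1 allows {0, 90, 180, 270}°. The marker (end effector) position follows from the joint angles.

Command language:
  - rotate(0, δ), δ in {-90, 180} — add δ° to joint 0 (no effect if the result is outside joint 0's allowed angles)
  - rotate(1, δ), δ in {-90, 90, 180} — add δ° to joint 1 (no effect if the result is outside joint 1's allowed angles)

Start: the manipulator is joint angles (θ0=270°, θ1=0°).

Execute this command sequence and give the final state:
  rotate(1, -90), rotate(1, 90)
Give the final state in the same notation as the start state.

joint angles (θ0=270°, θ1=0°)

begin: joint angles (θ0=270°, θ1=0°)
step 1 (rotate(1, -90)): joint angles (θ0=270°, θ1=270°)
step 2 (rotate(1, 90)): joint angles (θ0=270°, θ1=0°)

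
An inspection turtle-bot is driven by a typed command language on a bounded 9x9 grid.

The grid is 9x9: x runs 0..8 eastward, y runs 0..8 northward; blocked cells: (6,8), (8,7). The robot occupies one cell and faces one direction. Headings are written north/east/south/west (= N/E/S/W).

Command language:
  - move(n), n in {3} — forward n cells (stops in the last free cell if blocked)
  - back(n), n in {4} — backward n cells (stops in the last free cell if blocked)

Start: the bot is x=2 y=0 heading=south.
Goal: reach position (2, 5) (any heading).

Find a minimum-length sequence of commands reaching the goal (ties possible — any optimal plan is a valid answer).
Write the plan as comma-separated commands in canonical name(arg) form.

back(4), back(4), move(3)

initial: x=2 y=0 heading=south
step 1 (back(4)): x=2 y=4 heading=south
step 2 (back(4)): x=2 y=8 heading=south
step 3 (move(3)): x=2 y=5 heading=south
no 2-step plan works, so 3 is optimal.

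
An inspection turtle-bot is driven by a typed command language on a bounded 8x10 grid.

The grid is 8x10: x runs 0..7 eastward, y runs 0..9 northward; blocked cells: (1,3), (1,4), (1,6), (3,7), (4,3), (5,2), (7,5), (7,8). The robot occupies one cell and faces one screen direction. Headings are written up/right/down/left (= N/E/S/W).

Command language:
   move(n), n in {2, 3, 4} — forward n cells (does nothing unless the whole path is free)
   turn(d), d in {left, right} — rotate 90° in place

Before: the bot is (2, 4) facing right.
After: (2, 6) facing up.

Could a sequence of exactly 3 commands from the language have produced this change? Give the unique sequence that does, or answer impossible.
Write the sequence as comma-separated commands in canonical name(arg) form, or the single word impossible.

key: order matters: swapping turn(left) and move(4) lands elsewhere
from: (2, 4) facing right
step 1 (turn(left)): (2, 4) facing up
step 2 (move(2)): (2, 6) facing up
step 3 (move(4)): (2, 6) facing up
no other 3-command option fits: unique.

turn(left), move(2), move(4)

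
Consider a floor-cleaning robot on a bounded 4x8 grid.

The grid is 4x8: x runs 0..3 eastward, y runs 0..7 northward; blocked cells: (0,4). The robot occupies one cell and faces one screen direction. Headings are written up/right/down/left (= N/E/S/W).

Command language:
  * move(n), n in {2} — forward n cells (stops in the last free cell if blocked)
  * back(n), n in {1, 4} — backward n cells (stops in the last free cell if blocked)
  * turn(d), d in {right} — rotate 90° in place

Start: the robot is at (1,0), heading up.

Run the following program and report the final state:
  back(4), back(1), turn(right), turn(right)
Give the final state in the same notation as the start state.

at (1,0), heading down

initial: at (1,0), heading up
step 1 (back(4)): at (1,0), heading up
step 2 (back(1)): at (1,0), heading up
step 3 (turn(right)): at (1,0), heading right
step 4 (turn(right)): at (1,0), heading down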